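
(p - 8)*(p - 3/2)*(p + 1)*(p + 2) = p^4 - 13*p^3/2 - 29*p^2/2 + 17*p + 24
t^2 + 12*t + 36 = (t + 6)^2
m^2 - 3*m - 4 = (m - 4)*(m + 1)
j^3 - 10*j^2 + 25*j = j*(j - 5)^2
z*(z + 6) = z^2 + 6*z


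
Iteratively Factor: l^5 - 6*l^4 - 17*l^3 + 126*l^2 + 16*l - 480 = (l - 5)*(l^4 - l^3 - 22*l^2 + 16*l + 96) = (l - 5)*(l + 2)*(l^3 - 3*l^2 - 16*l + 48) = (l - 5)*(l - 3)*(l + 2)*(l^2 - 16) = (l - 5)*(l - 4)*(l - 3)*(l + 2)*(l + 4)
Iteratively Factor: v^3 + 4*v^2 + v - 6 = (v - 1)*(v^2 + 5*v + 6) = (v - 1)*(v + 3)*(v + 2)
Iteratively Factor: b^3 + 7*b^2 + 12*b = (b + 4)*(b^2 + 3*b) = b*(b + 4)*(b + 3)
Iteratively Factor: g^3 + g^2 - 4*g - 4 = (g - 2)*(g^2 + 3*g + 2) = (g - 2)*(g + 2)*(g + 1)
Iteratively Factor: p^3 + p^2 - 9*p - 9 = (p + 1)*(p^2 - 9) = (p - 3)*(p + 1)*(p + 3)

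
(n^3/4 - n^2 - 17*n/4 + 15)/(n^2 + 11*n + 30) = (n^3 - 4*n^2 - 17*n + 60)/(4*(n^2 + 11*n + 30))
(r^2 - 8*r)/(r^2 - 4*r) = (r - 8)/(r - 4)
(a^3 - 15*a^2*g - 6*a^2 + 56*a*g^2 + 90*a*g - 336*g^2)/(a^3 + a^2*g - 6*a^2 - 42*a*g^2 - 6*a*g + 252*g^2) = (a^2 - 15*a*g + 56*g^2)/(a^2 + a*g - 42*g^2)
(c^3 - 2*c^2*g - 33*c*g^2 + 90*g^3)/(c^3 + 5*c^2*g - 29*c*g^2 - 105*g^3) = (c^2 + 3*c*g - 18*g^2)/(c^2 + 10*c*g + 21*g^2)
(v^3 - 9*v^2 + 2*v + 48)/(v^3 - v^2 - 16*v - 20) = (v^2 - 11*v + 24)/(v^2 - 3*v - 10)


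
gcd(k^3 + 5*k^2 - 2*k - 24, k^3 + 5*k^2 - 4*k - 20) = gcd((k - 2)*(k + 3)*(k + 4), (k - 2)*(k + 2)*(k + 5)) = k - 2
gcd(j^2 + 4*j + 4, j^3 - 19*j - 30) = j + 2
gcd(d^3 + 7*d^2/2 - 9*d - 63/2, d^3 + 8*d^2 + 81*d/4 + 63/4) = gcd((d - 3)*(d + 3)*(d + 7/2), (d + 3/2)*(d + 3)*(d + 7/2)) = d^2 + 13*d/2 + 21/2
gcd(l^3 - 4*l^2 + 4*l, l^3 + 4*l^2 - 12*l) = l^2 - 2*l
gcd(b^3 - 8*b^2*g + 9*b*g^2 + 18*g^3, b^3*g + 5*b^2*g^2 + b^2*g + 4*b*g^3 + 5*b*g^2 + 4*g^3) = b + g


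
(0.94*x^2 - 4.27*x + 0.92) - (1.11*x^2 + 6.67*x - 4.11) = -0.17*x^2 - 10.94*x + 5.03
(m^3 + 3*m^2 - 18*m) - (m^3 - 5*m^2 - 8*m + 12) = 8*m^2 - 10*m - 12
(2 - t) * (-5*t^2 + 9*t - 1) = 5*t^3 - 19*t^2 + 19*t - 2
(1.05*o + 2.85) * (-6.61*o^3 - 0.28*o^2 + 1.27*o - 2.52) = -6.9405*o^4 - 19.1325*o^3 + 0.5355*o^2 + 0.9735*o - 7.182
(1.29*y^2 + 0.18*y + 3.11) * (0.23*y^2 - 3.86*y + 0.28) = 0.2967*y^4 - 4.938*y^3 + 0.3817*y^2 - 11.9542*y + 0.8708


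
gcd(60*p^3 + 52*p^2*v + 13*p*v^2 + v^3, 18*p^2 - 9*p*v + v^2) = 1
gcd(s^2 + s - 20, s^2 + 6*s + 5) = s + 5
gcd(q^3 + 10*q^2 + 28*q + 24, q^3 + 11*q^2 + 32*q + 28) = q^2 + 4*q + 4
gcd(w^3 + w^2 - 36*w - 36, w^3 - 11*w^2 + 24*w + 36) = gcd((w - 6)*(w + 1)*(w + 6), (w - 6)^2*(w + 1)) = w^2 - 5*w - 6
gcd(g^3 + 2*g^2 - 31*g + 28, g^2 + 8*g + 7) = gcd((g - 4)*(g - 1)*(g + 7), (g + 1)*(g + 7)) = g + 7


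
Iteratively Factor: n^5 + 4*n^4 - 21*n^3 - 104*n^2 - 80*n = (n - 5)*(n^4 + 9*n^3 + 24*n^2 + 16*n) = n*(n - 5)*(n^3 + 9*n^2 + 24*n + 16) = n*(n - 5)*(n + 4)*(n^2 + 5*n + 4) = n*(n - 5)*(n + 1)*(n + 4)*(n + 4)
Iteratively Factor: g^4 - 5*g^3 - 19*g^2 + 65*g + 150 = (g - 5)*(g^3 - 19*g - 30) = (g - 5)^2*(g^2 + 5*g + 6) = (g - 5)^2*(g + 3)*(g + 2)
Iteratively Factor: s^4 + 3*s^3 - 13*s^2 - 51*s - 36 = (s + 3)*(s^3 - 13*s - 12) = (s - 4)*(s + 3)*(s^2 + 4*s + 3) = (s - 4)*(s + 3)^2*(s + 1)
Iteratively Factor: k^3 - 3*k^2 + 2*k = (k - 1)*(k^2 - 2*k) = k*(k - 1)*(k - 2)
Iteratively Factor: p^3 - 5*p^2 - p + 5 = (p - 5)*(p^2 - 1) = (p - 5)*(p + 1)*(p - 1)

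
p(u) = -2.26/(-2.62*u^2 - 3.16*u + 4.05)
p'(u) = -2.26*(5.24*u + 3.16)/(-2.62*u^2 - 3.16*u + 4.05)^2 = (-11.8424*u - 7.1416)/(2.62*u^2 + 3.16*u - 4.05)^2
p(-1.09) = -0.52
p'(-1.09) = 0.30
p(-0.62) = -0.45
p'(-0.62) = 0.01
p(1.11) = 0.84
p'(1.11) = -2.81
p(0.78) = 256.58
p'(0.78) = -211117.42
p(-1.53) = -0.82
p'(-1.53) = 1.45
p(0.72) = -5.42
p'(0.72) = -90.28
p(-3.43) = 0.14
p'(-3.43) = 0.13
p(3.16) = 0.07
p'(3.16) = -0.04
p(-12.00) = 0.01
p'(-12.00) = 0.00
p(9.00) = 0.01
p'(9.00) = -0.00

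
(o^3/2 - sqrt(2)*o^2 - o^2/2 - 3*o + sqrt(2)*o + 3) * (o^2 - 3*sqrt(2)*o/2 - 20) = o^5/2 - 7*sqrt(2)*o^4/4 - o^4/2 - 10*o^3 + 7*sqrt(2)*o^3/4 + 10*o^2 + 49*sqrt(2)*o^2/2 - 49*sqrt(2)*o/2 + 60*o - 60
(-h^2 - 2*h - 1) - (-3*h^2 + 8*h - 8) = 2*h^2 - 10*h + 7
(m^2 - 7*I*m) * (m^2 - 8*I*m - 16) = m^4 - 15*I*m^3 - 72*m^2 + 112*I*m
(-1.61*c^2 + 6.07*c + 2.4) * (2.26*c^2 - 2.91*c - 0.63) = -3.6386*c^4 + 18.4033*c^3 - 11.2254*c^2 - 10.8081*c - 1.512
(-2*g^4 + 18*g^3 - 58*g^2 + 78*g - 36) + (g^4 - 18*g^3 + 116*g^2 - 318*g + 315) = -g^4 + 58*g^2 - 240*g + 279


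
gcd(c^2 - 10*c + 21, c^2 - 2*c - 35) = c - 7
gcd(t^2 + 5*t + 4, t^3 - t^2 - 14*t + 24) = t + 4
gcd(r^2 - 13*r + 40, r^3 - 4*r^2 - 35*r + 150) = r - 5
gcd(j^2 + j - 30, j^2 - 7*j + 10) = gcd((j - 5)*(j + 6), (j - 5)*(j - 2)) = j - 5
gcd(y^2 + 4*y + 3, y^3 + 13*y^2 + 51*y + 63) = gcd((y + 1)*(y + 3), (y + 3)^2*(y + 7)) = y + 3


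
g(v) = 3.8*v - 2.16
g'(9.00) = 3.80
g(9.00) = 32.04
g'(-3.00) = 3.80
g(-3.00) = -13.56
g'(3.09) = 3.80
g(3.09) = 9.58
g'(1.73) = 3.80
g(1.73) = 4.41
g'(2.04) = 3.80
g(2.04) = 5.59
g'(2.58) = 3.80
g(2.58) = 7.64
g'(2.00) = 3.80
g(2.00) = 5.44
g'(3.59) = 3.80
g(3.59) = 11.48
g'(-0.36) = 3.80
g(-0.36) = -3.53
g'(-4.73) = 3.80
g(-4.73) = -20.13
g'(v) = 3.80000000000000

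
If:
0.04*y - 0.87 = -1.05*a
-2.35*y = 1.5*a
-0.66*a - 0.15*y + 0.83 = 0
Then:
No Solution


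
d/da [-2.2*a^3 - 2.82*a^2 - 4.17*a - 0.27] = -6.6*a^2 - 5.64*a - 4.17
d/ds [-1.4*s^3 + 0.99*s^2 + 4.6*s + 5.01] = -4.2*s^2 + 1.98*s + 4.6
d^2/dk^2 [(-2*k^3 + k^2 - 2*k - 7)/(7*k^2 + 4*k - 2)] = 6*(-62*k^3 - 313*k^2 - 232*k - 74)/(343*k^6 + 588*k^5 + 42*k^4 - 272*k^3 - 12*k^2 + 48*k - 8)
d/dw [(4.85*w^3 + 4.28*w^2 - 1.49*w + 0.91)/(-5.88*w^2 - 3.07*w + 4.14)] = (-28.518*w^4 - 29.779*w^3 + 38.3362*w^2 + 46.14*w - 3.3749)/(34.5744*w^4 + 36.1032*w^3 - 39.2615*w^2 - 25.4196*w + 17.1396)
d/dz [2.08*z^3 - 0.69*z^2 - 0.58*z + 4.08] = 6.24*z^2 - 1.38*z - 0.58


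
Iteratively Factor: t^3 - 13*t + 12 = (t + 4)*(t^2 - 4*t + 3) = (t - 3)*(t + 4)*(t - 1)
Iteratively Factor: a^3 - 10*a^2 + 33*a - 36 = (a - 4)*(a^2 - 6*a + 9) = (a - 4)*(a - 3)*(a - 3)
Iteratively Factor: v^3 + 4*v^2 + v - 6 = (v + 2)*(v^2 + 2*v - 3) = (v + 2)*(v + 3)*(v - 1)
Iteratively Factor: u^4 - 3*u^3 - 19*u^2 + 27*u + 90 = (u - 3)*(u^3 - 19*u - 30) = (u - 5)*(u - 3)*(u^2 + 5*u + 6) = (u - 5)*(u - 3)*(u + 2)*(u + 3)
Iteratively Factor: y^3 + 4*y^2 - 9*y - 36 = (y - 3)*(y^2 + 7*y + 12) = (y - 3)*(y + 3)*(y + 4)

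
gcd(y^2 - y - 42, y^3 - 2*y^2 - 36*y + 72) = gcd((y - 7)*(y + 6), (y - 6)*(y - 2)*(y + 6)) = y + 6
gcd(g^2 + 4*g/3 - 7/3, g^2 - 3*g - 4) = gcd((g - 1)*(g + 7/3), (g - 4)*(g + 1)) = 1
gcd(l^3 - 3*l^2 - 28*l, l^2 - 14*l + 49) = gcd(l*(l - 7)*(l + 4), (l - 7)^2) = l - 7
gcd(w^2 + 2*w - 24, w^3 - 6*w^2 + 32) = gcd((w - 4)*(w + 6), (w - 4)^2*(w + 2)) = w - 4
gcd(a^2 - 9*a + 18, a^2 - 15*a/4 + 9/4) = a - 3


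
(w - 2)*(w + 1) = w^2 - w - 2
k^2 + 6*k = k*(k + 6)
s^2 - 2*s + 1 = (s - 1)^2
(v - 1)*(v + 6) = v^2 + 5*v - 6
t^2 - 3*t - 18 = (t - 6)*(t + 3)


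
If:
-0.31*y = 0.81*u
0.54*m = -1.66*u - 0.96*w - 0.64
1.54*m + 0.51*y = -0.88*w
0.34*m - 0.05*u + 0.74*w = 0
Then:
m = -0.39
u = -0.35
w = 0.16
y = 0.91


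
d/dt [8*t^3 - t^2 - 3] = 2*t*(12*t - 1)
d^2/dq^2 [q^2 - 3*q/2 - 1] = 2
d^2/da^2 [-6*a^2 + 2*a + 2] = -12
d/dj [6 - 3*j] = -3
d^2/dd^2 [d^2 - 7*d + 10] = 2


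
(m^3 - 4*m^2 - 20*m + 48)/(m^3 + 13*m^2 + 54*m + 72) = (m^2 - 8*m + 12)/(m^2 + 9*m + 18)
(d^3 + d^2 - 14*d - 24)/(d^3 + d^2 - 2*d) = (d^2 - d - 12)/(d*(d - 1))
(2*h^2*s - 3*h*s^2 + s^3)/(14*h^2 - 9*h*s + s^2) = s*(-h + s)/(-7*h + s)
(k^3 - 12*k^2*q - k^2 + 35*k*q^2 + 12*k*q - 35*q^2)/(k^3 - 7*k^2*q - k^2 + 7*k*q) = (k - 5*q)/k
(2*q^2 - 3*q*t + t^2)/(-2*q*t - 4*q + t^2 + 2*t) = (-q + t)/(t + 2)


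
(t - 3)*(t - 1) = t^2 - 4*t + 3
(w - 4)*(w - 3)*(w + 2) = w^3 - 5*w^2 - 2*w + 24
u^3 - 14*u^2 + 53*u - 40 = (u - 8)*(u - 5)*(u - 1)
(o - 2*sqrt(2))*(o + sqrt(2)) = o^2 - sqrt(2)*o - 4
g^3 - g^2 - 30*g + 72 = (g - 4)*(g - 3)*(g + 6)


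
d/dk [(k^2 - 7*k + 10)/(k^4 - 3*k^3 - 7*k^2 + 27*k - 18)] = 2*(-k^3 + 8*k^2 - 5*k - 18)/(k^6 - 2*k^5 - 17*k^4 + 36*k^3 + 63*k^2 - 162*k + 81)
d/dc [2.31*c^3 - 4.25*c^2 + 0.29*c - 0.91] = 6.93*c^2 - 8.5*c + 0.29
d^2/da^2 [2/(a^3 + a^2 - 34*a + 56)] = 4*(-(3*a + 1)*(a^3 + a^2 - 34*a + 56) + (3*a^2 + 2*a - 34)^2)/(a^3 + a^2 - 34*a + 56)^3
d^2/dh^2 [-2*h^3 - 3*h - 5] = -12*h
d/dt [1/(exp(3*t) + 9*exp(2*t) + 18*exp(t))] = 3*(-exp(2*t) - 6*exp(t) - 6)*exp(-t)/(exp(2*t) + 9*exp(t) + 18)^2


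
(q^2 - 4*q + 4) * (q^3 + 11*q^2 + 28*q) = q^5 + 7*q^4 - 12*q^3 - 68*q^2 + 112*q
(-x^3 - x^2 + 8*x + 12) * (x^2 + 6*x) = -x^5 - 7*x^4 + 2*x^3 + 60*x^2 + 72*x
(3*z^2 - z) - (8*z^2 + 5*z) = -5*z^2 - 6*z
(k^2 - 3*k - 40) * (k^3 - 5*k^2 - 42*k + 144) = k^5 - 8*k^4 - 67*k^3 + 470*k^2 + 1248*k - 5760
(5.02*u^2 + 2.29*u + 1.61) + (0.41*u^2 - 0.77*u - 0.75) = 5.43*u^2 + 1.52*u + 0.86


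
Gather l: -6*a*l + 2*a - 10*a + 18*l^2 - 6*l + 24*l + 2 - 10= -8*a + 18*l^2 + l*(18 - 6*a) - 8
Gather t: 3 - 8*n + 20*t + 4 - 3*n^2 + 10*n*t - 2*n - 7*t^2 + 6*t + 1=-3*n^2 - 10*n - 7*t^2 + t*(10*n + 26) + 8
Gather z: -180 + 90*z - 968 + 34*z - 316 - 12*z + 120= 112*z - 1344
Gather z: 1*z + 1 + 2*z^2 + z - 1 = 2*z^2 + 2*z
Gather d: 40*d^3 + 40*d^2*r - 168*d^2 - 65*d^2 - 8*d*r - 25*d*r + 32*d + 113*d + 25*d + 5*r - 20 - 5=40*d^3 + d^2*(40*r - 233) + d*(170 - 33*r) + 5*r - 25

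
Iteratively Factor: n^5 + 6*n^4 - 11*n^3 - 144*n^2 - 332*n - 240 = (n + 2)*(n^4 + 4*n^3 - 19*n^2 - 106*n - 120) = (n - 5)*(n + 2)*(n^3 + 9*n^2 + 26*n + 24) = (n - 5)*(n + 2)*(n + 4)*(n^2 + 5*n + 6) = (n - 5)*(n + 2)*(n + 3)*(n + 4)*(n + 2)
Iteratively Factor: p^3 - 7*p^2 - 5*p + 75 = (p - 5)*(p^2 - 2*p - 15) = (p - 5)^2*(p + 3)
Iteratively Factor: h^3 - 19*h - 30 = (h + 3)*(h^2 - 3*h - 10) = (h + 2)*(h + 3)*(h - 5)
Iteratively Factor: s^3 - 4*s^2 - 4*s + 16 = (s - 4)*(s^2 - 4) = (s - 4)*(s - 2)*(s + 2)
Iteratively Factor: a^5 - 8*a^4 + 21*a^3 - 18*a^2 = (a - 2)*(a^4 - 6*a^3 + 9*a^2) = (a - 3)*(a - 2)*(a^3 - 3*a^2) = a*(a - 3)*(a - 2)*(a^2 - 3*a) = a^2*(a - 3)*(a - 2)*(a - 3)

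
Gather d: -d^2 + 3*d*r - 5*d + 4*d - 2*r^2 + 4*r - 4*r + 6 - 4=-d^2 + d*(3*r - 1) - 2*r^2 + 2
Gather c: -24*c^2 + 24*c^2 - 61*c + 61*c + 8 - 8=0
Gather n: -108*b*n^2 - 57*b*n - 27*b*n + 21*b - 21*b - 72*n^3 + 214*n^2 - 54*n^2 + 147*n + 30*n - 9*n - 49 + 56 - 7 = -72*n^3 + n^2*(160 - 108*b) + n*(168 - 84*b)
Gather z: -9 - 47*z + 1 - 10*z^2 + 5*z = -10*z^2 - 42*z - 8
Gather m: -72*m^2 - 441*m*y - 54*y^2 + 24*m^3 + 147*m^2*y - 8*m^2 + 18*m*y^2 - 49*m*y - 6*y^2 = 24*m^3 + m^2*(147*y - 80) + m*(18*y^2 - 490*y) - 60*y^2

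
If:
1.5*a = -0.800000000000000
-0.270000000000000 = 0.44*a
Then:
No Solution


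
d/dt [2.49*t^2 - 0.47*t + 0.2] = 4.98*t - 0.47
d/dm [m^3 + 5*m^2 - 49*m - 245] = 3*m^2 + 10*m - 49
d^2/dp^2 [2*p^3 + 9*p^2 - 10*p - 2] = 12*p + 18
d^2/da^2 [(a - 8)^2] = 2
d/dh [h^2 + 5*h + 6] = 2*h + 5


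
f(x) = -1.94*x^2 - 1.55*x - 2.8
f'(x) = -3.88*x - 1.55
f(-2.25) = -9.13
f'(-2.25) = 7.18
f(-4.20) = -30.51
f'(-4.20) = 14.75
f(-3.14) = -17.06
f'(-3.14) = 10.63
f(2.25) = -16.11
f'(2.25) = -10.28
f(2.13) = -14.90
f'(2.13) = -9.81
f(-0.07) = -2.70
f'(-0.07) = -1.28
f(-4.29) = -31.85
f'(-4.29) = 15.10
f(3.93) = -38.85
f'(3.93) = -16.80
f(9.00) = -173.89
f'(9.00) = -36.47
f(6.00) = -81.94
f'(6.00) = -24.83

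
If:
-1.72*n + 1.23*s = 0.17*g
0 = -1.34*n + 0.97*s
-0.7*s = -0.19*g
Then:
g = 0.00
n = 0.00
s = 0.00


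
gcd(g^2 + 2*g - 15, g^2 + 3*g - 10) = g + 5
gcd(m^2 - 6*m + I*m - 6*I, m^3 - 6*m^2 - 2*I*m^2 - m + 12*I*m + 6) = m - 6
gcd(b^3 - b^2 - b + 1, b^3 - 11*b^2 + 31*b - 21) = b - 1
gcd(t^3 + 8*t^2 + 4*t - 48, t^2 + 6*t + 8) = t + 4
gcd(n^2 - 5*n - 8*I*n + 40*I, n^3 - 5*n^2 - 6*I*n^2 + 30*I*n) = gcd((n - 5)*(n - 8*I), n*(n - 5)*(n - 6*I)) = n - 5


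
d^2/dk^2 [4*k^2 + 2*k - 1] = 8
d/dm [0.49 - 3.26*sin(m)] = -3.26*cos(m)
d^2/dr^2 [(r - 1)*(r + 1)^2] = 6*r + 2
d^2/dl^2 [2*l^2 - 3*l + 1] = 4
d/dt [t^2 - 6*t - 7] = 2*t - 6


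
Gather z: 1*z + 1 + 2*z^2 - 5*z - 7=2*z^2 - 4*z - 6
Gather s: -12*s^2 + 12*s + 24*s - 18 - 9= -12*s^2 + 36*s - 27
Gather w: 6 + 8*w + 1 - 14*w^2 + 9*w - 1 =-14*w^2 + 17*w + 6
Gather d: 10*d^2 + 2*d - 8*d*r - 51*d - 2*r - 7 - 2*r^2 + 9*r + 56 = 10*d^2 + d*(-8*r - 49) - 2*r^2 + 7*r + 49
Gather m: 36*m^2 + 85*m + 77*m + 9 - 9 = 36*m^2 + 162*m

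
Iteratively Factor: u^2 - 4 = (u + 2)*(u - 2)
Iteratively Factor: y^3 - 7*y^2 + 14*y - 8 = (y - 2)*(y^2 - 5*y + 4) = (y - 2)*(y - 1)*(y - 4)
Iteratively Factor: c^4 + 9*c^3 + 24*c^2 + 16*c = (c + 4)*(c^3 + 5*c^2 + 4*c) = (c + 1)*(c + 4)*(c^2 + 4*c) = c*(c + 1)*(c + 4)*(c + 4)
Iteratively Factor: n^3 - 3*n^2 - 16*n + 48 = (n - 4)*(n^2 + n - 12) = (n - 4)*(n + 4)*(n - 3)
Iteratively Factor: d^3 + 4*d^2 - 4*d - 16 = (d + 4)*(d^2 - 4) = (d - 2)*(d + 4)*(d + 2)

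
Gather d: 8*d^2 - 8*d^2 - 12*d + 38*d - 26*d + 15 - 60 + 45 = 0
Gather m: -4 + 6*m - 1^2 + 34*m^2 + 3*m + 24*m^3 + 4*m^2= 24*m^3 + 38*m^2 + 9*m - 5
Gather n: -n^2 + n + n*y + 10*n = -n^2 + n*(y + 11)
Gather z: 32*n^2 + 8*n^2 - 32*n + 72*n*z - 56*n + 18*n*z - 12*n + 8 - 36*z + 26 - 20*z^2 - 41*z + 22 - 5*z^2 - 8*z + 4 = 40*n^2 - 100*n - 25*z^2 + z*(90*n - 85) + 60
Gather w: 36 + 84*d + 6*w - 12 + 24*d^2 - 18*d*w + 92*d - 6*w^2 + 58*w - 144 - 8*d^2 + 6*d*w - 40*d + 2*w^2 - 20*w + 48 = 16*d^2 + 136*d - 4*w^2 + w*(44 - 12*d) - 72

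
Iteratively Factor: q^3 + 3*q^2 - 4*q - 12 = (q + 2)*(q^2 + q - 6) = (q + 2)*(q + 3)*(q - 2)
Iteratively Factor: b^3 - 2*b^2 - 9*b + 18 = (b - 2)*(b^2 - 9) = (b - 3)*(b - 2)*(b + 3)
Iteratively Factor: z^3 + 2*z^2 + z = (z + 1)*(z^2 + z) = (z + 1)^2*(z)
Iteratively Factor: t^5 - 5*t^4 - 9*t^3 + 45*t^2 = (t)*(t^4 - 5*t^3 - 9*t^2 + 45*t) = t*(t - 3)*(t^3 - 2*t^2 - 15*t) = t*(t - 3)*(t + 3)*(t^2 - 5*t) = t^2*(t - 3)*(t + 3)*(t - 5)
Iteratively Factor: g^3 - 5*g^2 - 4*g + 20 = (g + 2)*(g^2 - 7*g + 10) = (g - 5)*(g + 2)*(g - 2)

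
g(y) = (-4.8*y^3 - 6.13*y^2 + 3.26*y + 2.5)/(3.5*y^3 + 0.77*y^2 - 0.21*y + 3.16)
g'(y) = (-14.4*y^2 - 12.26*y + 3.26)/(3.5*y^3 + 0.77*y^2 - 0.21*y + 3.16) + (-10.5*y^2 - 1.54*y + 0.21)*(-4.8*y^3 - 6.13*y^2 + 3.26*y + 2.5)/(3.5*y^3 + 0.77*y^2 - 0.21*y + 3.16)^2 = (7.105427357601e-15*y^5 + 17.759*y^4 - 20.804*y^3 - 72.9769*y^2 - 42.5916*y + 10.8266)/(12.25*y^6 + 5.39*y^5 - 0.8771*y^4 + 21.7966*y^3 + 4.9105*y^2 - 1.3272*y + 9.9856)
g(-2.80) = -0.76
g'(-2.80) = 0.25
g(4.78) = -1.61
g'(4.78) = 0.03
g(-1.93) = -0.42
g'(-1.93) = 0.62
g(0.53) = 0.47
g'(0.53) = -2.37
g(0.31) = 0.85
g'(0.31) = -0.92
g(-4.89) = -1.04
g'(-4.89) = 0.07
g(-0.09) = 0.68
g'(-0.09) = 1.39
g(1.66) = -1.48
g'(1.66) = -0.50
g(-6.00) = -1.10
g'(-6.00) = 0.05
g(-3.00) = -0.80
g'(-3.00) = 0.21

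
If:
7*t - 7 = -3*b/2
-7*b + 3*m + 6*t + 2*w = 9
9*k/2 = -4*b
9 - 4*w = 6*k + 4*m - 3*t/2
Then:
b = 14/13 - 112*w/507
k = 896*w/4563 - 112/117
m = 155/39 - 1942*w/1521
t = 8*w/169 + 10/13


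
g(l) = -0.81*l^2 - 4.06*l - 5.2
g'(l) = -1.62*l - 4.06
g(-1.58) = -0.81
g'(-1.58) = -1.50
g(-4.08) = -2.12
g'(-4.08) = 2.55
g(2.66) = -21.73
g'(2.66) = -8.37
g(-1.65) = -0.71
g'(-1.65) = -1.39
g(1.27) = -11.66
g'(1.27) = -6.12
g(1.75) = -14.79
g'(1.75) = -6.90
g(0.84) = -9.18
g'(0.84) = -5.42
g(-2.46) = -0.11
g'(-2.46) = -0.07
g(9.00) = -107.35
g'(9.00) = -18.64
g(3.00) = -24.67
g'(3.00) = -8.92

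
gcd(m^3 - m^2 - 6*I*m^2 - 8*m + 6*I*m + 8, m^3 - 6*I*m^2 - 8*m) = m^2 - 6*I*m - 8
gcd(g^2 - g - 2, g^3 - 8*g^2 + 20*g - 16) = g - 2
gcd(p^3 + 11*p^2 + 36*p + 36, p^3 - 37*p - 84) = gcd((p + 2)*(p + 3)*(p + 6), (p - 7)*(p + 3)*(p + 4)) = p + 3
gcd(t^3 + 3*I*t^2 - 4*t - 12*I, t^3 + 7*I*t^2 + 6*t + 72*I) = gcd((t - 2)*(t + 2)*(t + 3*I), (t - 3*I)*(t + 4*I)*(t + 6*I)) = 1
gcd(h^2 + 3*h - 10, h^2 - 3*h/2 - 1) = h - 2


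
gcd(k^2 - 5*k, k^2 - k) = k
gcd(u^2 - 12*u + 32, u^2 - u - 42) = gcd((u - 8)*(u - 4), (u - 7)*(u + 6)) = 1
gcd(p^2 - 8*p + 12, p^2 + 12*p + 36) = 1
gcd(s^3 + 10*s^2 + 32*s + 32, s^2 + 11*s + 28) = s + 4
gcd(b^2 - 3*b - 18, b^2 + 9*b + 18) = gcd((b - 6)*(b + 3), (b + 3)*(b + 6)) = b + 3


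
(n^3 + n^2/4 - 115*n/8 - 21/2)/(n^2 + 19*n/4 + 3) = (n^2 - n/2 - 14)/(n + 4)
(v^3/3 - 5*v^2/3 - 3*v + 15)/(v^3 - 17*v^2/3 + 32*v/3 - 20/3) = (v^3 - 5*v^2 - 9*v + 45)/(3*v^3 - 17*v^2 + 32*v - 20)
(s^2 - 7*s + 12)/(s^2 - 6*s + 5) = (s^2 - 7*s + 12)/(s^2 - 6*s + 5)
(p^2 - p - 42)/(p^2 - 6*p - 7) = (p + 6)/(p + 1)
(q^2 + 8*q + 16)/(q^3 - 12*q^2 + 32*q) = (q^2 + 8*q + 16)/(q*(q^2 - 12*q + 32))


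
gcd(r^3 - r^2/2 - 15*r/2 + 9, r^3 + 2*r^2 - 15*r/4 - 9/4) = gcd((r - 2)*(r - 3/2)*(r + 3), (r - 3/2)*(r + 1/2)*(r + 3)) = r^2 + 3*r/2 - 9/2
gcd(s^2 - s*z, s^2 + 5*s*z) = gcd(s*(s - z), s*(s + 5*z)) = s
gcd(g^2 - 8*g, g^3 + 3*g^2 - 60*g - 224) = g - 8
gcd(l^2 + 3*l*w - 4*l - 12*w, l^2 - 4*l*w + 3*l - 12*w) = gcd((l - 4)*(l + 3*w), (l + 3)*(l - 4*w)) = 1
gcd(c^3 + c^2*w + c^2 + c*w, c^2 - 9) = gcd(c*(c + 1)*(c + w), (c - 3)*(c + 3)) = 1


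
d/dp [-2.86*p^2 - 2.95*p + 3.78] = -5.72*p - 2.95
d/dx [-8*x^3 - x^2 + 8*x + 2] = -24*x^2 - 2*x + 8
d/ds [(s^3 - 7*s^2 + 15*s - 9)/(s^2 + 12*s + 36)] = (s^3 + 18*s^2 - 99*s + 108)/(s^3 + 18*s^2 + 108*s + 216)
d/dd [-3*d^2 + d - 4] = 1 - 6*d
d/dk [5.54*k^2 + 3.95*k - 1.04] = 11.08*k + 3.95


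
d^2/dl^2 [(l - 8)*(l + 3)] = 2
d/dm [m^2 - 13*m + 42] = 2*m - 13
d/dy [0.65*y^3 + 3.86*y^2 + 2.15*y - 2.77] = 1.95*y^2 + 7.72*y + 2.15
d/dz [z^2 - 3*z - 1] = 2*z - 3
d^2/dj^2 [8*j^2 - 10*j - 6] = 16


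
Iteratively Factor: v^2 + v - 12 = (v + 4)*(v - 3)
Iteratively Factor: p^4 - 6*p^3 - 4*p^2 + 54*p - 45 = (p - 1)*(p^3 - 5*p^2 - 9*p + 45) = (p - 1)*(p + 3)*(p^2 - 8*p + 15) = (p - 5)*(p - 1)*(p + 3)*(p - 3)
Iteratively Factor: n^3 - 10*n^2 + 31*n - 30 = (n - 2)*(n^2 - 8*n + 15) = (n - 5)*(n - 2)*(n - 3)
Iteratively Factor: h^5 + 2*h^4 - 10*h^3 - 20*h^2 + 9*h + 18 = (h + 2)*(h^4 - 10*h^2 + 9) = (h - 1)*(h + 2)*(h^3 + h^2 - 9*h - 9) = (h - 1)*(h + 1)*(h + 2)*(h^2 - 9) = (h - 1)*(h + 1)*(h + 2)*(h + 3)*(h - 3)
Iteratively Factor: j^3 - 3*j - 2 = (j + 1)*(j^2 - j - 2) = (j - 2)*(j + 1)*(j + 1)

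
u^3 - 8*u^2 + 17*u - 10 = (u - 5)*(u - 2)*(u - 1)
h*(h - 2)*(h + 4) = h^3 + 2*h^2 - 8*h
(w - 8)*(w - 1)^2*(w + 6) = w^4 - 4*w^3 - 43*w^2 + 94*w - 48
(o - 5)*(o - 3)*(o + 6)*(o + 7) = o^4 + 5*o^3 - 47*o^2 - 141*o + 630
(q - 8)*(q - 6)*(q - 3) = q^3 - 17*q^2 + 90*q - 144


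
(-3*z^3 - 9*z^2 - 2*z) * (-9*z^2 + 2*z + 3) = 27*z^5 + 75*z^4 - 9*z^3 - 31*z^2 - 6*z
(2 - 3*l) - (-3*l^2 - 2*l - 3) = 3*l^2 - l + 5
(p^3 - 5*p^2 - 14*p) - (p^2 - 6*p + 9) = p^3 - 6*p^2 - 8*p - 9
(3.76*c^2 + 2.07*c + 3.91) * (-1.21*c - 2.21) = -4.5496*c^3 - 10.8143*c^2 - 9.3058*c - 8.6411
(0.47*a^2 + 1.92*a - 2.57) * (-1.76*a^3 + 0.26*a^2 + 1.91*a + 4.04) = -0.8272*a^5 - 3.257*a^4 + 5.9201*a^3 + 4.8978*a^2 + 2.8481*a - 10.3828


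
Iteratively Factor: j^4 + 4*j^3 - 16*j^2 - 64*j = (j)*(j^3 + 4*j^2 - 16*j - 64) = j*(j + 4)*(j^2 - 16) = j*(j + 4)^2*(j - 4)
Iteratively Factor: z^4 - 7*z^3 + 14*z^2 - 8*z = (z - 2)*(z^3 - 5*z^2 + 4*z) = z*(z - 2)*(z^2 - 5*z + 4) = z*(z - 4)*(z - 2)*(z - 1)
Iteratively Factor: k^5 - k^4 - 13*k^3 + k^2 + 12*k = (k - 4)*(k^4 + 3*k^3 - k^2 - 3*k) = (k - 4)*(k - 1)*(k^3 + 4*k^2 + 3*k) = (k - 4)*(k - 1)*(k + 1)*(k^2 + 3*k) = (k - 4)*(k - 1)*(k + 1)*(k + 3)*(k)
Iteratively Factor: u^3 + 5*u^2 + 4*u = (u)*(u^2 + 5*u + 4) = u*(u + 1)*(u + 4)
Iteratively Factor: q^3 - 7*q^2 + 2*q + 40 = (q - 4)*(q^2 - 3*q - 10) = (q - 4)*(q + 2)*(q - 5)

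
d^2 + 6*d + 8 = (d + 2)*(d + 4)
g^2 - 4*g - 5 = (g - 5)*(g + 1)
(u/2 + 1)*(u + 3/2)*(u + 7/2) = u^3/2 + 7*u^2/2 + 61*u/8 + 21/4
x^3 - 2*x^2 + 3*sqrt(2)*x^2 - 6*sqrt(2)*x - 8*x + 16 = (x - 2)*(x - sqrt(2))*(x + 4*sqrt(2))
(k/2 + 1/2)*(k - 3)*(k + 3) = k^3/2 + k^2/2 - 9*k/2 - 9/2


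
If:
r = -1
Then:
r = -1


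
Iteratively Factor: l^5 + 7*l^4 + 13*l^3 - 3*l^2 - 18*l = (l + 3)*(l^4 + 4*l^3 + l^2 - 6*l) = (l + 3)^2*(l^3 + l^2 - 2*l) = l*(l + 3)^2*(l^2 + l - 2) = l*(l + 2)*(l + 3)^2*(l - 1)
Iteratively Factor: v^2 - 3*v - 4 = (v + 1)*(v - 4)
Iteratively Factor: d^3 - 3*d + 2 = (d - 1)*(d^2 + d - 2) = (d - 1)^2*(d + 2)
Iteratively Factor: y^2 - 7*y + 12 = (y - 3)*(y - 4)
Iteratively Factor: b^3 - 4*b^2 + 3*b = (b - 1)*(b^2 - 3*b) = b*(b - 1)*(b - 3)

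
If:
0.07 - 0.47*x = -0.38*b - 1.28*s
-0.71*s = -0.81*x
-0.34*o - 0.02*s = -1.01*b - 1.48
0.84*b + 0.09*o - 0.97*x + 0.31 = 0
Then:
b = -0.52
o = 2.80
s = 0.15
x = 0.13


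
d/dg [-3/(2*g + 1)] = 6/(2*g + 1)^2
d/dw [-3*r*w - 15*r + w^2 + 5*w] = -3*r + 2*w + 5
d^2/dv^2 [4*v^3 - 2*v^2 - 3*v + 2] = 24*v - 4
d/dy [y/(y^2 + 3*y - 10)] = (y^2 - y*(2*y + 3) + 3*y - 10)/(y^2 + 3*y - 10)^2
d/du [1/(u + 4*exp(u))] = (-4*exp(u) - 1)/(u + 4*exp(u))^2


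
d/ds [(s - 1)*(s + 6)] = 2*s + 5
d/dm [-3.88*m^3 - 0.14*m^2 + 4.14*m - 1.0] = -11.64*m^2 - 0.28*m + 4.14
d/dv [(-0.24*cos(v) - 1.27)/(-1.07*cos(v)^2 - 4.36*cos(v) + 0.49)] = (0.2568*cos(v)^2 + 2.7178*cos(v) + 5.6548)*sin(v)/(1.1449*cos(v)^4 + 9.3304*cos(v)^3 + 17.961*cos(v)^2 - 4.2728*cos(v) + 0.2401)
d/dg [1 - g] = -1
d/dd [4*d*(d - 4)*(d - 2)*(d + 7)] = 16*d^3 + 12*d^2 - 272*d + 224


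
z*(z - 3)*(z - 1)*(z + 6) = z^4 + 2*z^3 - 21*z^2 + 18*z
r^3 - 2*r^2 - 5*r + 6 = (r - 3)*(r - 1)*(r + 2)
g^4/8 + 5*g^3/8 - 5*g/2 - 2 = (g/4 + 1)*(g/2 + 1/2)*(g - 2)*(g + 2)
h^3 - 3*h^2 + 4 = (h - 2)^2*(h + 1)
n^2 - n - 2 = (n - 2)*(n + 1)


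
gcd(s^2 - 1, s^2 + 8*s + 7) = s + 1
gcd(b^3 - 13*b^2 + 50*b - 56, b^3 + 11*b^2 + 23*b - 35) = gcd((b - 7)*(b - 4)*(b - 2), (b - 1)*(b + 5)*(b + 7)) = 1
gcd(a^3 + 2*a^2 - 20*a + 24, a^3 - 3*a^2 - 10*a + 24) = a - 2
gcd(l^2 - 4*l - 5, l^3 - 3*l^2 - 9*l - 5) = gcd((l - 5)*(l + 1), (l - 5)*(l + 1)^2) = l^2 - 4*l - 5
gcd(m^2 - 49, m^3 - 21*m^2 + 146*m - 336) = m - 7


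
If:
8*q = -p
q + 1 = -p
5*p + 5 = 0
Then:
No Solution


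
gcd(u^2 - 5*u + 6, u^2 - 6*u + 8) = u - 2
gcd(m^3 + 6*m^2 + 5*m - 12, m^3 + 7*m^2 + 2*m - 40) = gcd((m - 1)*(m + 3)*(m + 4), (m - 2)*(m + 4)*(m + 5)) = m + 4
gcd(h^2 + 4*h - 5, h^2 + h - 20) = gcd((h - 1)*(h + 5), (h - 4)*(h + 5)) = h + 5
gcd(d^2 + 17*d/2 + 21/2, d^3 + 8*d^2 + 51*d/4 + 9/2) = d + 3/2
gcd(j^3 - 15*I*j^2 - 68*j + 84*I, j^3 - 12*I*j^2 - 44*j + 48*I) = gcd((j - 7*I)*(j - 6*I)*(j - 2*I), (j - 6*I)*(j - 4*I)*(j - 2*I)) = j^2 - 8*I*j - 12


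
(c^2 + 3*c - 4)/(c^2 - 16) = (c - 1)/(c - 4)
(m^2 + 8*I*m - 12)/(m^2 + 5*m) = (m^2 + 8*I*m - 12)/(m*(m + 5))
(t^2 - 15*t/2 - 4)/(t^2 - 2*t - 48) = (t + 1/2)/(t + 6)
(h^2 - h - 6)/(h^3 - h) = (h^2 - h - 6)/(h^3 - h)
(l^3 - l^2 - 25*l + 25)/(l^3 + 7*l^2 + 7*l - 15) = (l - 5)/(l + 3)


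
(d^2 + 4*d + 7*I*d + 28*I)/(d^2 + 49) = (d + 4)/(d - 7*I)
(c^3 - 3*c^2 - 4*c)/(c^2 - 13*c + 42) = c*(c^2 - 3*c - 4)/(c^2 - 13*c + 42)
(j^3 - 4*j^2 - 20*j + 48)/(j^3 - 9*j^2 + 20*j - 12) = (j + 4)/(j - 1)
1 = 1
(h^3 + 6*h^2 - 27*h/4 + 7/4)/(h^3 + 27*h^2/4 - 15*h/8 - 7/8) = 2*(2*h - 1)/(4*h + 1)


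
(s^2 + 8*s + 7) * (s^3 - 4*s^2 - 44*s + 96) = s^5 + 4*s^4 - 69*s^3 - 284*s^2 + 460*s + 672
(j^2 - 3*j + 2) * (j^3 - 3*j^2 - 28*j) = j^5 - 6*j^4 - 17*j^3 + 78*j^2 - 56*j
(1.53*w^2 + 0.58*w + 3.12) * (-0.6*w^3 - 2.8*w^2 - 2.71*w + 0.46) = -0.918*w^5 - 4.632*w^4 - 7.6423*w^3 - 9.604*w^2 - 8.1884*w + 1.4352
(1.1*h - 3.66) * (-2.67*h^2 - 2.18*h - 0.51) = -2.937*h^3 + 7.3742*h^2 + 7.4178*h + 1.8666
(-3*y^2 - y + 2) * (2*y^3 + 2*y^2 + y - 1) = -6*y^5 - 8*y^4 - y^3 + 6*y^2 + 3*y - 2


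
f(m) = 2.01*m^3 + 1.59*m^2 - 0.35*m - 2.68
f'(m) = 6.03*m^2 + 3.18*m - 0.35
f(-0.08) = -2.64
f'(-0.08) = -0.57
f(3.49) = 100.91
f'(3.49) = 84.19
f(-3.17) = -49.62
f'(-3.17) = 50.16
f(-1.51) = -5.45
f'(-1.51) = 8.60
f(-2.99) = -41.15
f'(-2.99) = 44.05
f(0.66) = -1.64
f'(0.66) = 4.38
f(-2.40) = -20.47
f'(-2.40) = 26.75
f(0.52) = -2.15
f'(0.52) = 2.93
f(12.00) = 3695.36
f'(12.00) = 906.13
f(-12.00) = -3242.80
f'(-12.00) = 829.81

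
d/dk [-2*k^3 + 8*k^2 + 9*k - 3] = -6*k^2 + 16*k + 9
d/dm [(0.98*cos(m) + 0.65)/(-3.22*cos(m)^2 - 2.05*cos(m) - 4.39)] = (-3.1556*cos(m)^2 - 4.186*cos(m) + 2.9697)*sin(m)/(10.3684*cos(m)^4 + 13.202*cos(m)^3 + 32.4741*cos(m)^2 + 17.999*cos(m) + 19.2721)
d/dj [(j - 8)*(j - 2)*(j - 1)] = 3*j^2 - 22*j + 26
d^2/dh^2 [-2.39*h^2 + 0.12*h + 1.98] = -4.78000000000000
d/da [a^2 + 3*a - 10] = 2*a + 3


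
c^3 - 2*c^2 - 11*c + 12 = (c - 4)*(c - 1)*(c + 3)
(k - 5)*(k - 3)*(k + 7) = k^3 - k^2 - 41*k + 105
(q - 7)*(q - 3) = q^2 - 10*q + 21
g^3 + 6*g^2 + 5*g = g*(g + 1)*(g + 5)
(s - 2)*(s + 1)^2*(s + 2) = s^4 + 2*s^3 - 3*s^2 - 8*s - 4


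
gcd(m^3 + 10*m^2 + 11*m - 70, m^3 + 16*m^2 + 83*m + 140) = m^2 + 12*m + 35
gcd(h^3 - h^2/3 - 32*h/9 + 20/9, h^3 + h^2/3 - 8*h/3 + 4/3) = h^2 + 4*h/3 - 4/3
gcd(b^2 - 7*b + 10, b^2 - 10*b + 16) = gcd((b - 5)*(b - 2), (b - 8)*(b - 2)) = b - 2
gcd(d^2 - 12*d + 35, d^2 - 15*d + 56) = d - 7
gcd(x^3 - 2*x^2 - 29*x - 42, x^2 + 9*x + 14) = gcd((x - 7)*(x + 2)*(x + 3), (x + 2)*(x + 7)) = x + 2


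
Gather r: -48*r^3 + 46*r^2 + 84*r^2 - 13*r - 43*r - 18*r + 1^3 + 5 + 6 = -48*r^3 + 130*r^2 - 74*r + 12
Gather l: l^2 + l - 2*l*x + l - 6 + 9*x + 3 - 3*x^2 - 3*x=l^2 + l*(2 - 2*x) - 3*x^2 + 6*x - 3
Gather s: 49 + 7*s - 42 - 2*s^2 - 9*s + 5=-2*s^2 - 2*s + 12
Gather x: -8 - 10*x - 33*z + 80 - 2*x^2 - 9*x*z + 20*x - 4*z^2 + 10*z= -2*x^2 + x*(10 - 9*z) - 4*z^2 - 23*z + 72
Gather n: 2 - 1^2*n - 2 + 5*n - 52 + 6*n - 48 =10*n - 100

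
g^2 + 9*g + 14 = (g + 2)*(g + 7)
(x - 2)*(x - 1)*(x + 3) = x^3 - 7*x + 6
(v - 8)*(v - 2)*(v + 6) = v^3 - 4*v^2 - 44*v + 96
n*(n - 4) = n^2 - 4*n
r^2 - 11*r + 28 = (r - 7)*(r - 4)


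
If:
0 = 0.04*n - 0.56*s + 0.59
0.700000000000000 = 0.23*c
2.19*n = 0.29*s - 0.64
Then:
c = 3.04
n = -0.15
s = 1.04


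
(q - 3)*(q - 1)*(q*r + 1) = q^3*r - 4*q^2*r + q^2 + 3*q*r - 4*q + 3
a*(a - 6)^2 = a^3 - 12*a^2 + 36*a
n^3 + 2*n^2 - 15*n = n*(n - 3)*(n + 5)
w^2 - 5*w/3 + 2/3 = (w - 1)*(w - 2/3)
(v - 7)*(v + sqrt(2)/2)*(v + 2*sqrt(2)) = v^3 - 7*v^2 + 5*sqrt(2)*v^2/2 - 35*sqrt(2)*v/2 + 2*v - 14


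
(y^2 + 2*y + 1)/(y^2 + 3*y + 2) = (y + 1)/(y + 2)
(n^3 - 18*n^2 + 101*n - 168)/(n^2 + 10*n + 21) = (n^3 - 18*n^2 + 101*n - 168)/(n^2 + 10*n + 21)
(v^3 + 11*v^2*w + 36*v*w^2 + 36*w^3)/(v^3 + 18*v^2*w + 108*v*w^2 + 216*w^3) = (v^2 + 5*v*w + 6*w^2)/(v^2 + 12*v*w + 36*w^2)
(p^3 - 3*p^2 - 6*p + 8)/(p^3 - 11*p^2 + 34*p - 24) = (p + 2)/(p - 6)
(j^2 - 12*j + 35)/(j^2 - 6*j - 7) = (j - 5)/(j + 1)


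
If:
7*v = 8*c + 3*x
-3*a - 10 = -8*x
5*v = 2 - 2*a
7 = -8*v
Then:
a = 51/16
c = -1723/1024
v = -7/8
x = 313/128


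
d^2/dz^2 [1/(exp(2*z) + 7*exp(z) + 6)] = (2*(2*exp(z) + 7)^2*exp(z) - (4*exp(z) + 7)*(exp(2*z) + 7*exp(z) + 6))*exp(z)/(exp(2*z) + 7*exp(z) + 6)^3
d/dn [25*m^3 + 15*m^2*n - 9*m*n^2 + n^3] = 15*m^2 - 18*m*n + 3*n^2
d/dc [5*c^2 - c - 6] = 10*c - 1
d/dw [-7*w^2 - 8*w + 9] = -14*w - 8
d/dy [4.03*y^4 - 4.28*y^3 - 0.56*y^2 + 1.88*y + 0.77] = 16.12*y^3 - 12.84*y^2 - 1.12*y + 1.88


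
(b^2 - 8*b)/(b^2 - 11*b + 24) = b/(b - 3)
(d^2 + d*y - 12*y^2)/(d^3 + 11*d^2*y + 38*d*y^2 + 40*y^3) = (d - 3*y)/(d^2 + 7*d*y + 10*y^2)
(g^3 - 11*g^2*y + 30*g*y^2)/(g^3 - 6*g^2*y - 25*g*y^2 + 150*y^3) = g/(g + 5*y)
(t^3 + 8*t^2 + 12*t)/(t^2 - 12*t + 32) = t*(t^2 + 8*t + 12)/(t^2 - 12*t + 32)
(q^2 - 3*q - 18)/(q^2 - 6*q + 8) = (q^2 - 3*q - 18)/(q^2 - 6*q + 8)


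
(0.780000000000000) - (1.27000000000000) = -0.490000000000000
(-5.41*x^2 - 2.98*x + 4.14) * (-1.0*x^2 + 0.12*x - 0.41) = 5.41*x^4 + 2.3308*x^3 - 2.2795*x^2 + 1.7186*x - 1.6974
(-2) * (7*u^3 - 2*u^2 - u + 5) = -14*u^3 + 4*u^2 + 2*u - 10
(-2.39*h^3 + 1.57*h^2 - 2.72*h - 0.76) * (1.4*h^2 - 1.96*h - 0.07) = -3.346*h^5 + 6.8824*h^4 - 6.7179*h^3 + 4.1573*h^2 + 1.68*h + 0.0532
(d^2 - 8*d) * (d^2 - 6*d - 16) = d^4 - 14*d^3 + 32*d^2 + 128*d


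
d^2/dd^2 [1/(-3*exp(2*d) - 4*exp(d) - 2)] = 4*((3*exp(d) + 1)*(3*exp(2*d) + 4*exp(d) + 2) - 2*(3*exp(d) + 2)^2*exp(d))*exp(d)/(3*exp(2*d) + 4*exp(d) + 2)^3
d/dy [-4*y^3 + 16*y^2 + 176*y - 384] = -12*y^2 + 32*y + 176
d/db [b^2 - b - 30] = 2*b - 1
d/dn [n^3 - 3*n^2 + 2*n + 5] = 3*n^2 - 6*n + 2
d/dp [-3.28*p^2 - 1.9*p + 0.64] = -6.56*p - 1.9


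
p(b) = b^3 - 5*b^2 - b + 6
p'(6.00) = 47.00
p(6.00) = 36.00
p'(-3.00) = 56.00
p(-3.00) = -63.00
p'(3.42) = -0.11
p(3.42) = -15.90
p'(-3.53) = 71.68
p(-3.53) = -96.76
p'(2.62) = -6.61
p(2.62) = -12.96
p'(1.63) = -9.33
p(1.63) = -4.58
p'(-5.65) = 151.27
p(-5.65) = -328.32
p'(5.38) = 32.03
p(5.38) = 11.62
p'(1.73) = -9.32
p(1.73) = -5.52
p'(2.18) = -8.54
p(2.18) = -9.58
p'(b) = 3*b^2 - 10*b - 1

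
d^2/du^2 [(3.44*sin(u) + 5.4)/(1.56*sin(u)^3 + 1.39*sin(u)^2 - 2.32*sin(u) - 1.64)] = (-33.486336*sin(u)^7 - 140.650848*sin(u)^6 - 135.020072*sin(u)^5 + 74.3020959999999*sin(u)^4 + 106.39528*sin(u)^3 - 14.267096*sin(u)^2 + 36.75328*sin(u) + 56.572576)/(3.796416*sin(u)^9 + 10.148112*sin(u)^8 - 7.895628*sin(u)^7 - 39.471821*sin(u)^6 - 9.59484*sin(u)^5 + 48.551604*sin(u)^4 + 31.832192*sin(u)^3 - 15.265776*sin(u)^2 - 18.719616*sin(u) - 4.410944)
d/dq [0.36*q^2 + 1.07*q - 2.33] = 0.72*q + 1.07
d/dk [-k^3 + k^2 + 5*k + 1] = -3*k^2 + 2*k + 5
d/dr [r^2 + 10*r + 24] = 2*r + 10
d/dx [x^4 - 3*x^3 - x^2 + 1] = x*(4*x^2 - 9*x - 2)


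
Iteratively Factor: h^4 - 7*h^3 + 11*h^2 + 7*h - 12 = (h - 1)*(h^3 - 6*h^2 + 5*h + 12) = (h - 3)*(h - 1)*(h^2 - 3*h - 4) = (h - 3)*(h - 1)*(h + 1)*(h - 4)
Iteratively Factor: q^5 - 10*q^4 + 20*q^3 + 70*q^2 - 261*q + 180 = (q + 3)*(q^4 - 13*q^3 + 59*q^2 - 107*q + 60) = (q - 1)*(q + 3)*(q^3 - 12*q^2 + 47*q - 60) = (q - 4)*(q - 1)*(q + 3)*(q^2 - 8*q + 15) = (q - 5)*(q - 4)*(q - 1)*(q + 3)*(q - 3)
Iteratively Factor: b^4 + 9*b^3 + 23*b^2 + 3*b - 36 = (b - 1)*(b^3 + 10*b^2 + 33*b + 36) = (b - 1)*(b + 3)*(b^2 + 7*b + 12) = (b - 1)*(b + 3)^2*(b + 4)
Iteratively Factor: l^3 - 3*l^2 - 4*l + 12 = (l - 3)*(l^2 - 4) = (l - 3)*(l - 2)*(l + 2)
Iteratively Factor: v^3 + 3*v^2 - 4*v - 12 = (v + 2)*(v^2 + v - 6) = (v - 2)*(v + 2)*(v + 3)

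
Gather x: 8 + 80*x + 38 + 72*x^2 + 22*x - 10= 72*x^2 + 102*x + 36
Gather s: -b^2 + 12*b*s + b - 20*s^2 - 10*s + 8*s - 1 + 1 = -b^2 + b - 20*s^2 + s*(12*b - 2)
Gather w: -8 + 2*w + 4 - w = w - 4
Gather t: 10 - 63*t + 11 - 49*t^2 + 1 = -49*t^2 - 63*t + 22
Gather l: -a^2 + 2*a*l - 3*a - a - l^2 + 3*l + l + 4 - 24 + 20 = -a^2 - 4*a - l^2 + l*(2*a + 4)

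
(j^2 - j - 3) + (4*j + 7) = j^2 + 3*j + 4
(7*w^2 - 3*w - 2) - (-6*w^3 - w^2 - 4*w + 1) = 6*w^3 + 8*w^2 + w - 3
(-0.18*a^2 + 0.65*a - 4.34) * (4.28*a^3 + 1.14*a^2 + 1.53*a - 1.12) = -0.7704*a^5 + 2.5768*a^4 - 18.1096*a^3 - 3.7515*a^2 - 7.3682*a + 4.8608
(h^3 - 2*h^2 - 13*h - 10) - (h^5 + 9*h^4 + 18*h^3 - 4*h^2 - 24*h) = -h^5 - 9*h^4 - 17*h^3 + 2*h^2 + 11*h - 10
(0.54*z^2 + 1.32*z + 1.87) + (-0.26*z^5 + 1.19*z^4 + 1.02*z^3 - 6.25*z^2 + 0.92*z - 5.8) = -0.26*z^5 + 1.19*z^4 + 1.02*z^3 - 5.71*z^2 + 2.24*z - 3.93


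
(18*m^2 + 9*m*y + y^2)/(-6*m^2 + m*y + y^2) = (6*m + y)/(-2*m + y)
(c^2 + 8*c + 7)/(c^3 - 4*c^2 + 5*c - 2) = (c^2 + 8*c + 7)/(c^3 - 4*c^2 + 5*c - 2)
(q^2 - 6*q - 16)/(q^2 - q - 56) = (q + 2)/(q + 7)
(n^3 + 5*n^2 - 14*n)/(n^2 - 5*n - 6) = n*(-n^2 - 5*n + 14)/(-n^2 + 5*n + 6)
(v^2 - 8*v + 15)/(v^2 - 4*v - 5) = (v - 3)/(v + 1)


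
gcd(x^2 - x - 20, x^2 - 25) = x - 5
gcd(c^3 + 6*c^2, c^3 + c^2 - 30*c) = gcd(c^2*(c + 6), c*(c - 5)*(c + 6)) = c^2 + 6*c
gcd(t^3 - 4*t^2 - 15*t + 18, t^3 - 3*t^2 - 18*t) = t^2 - 3*t - 18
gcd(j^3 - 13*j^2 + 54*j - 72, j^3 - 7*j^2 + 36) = j^2 - 9*j + 18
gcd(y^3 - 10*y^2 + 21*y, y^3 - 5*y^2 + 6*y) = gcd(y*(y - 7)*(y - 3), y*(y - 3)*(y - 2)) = y^2 - 3*y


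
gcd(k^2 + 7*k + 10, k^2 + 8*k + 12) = k + 2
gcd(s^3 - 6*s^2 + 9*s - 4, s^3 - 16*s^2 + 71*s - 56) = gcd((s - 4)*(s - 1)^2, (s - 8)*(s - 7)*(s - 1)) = s - 1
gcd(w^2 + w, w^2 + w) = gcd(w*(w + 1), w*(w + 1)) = w^2 + w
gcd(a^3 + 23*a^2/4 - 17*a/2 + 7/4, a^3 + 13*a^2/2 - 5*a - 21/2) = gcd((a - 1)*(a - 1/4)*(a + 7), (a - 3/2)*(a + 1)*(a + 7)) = a + 7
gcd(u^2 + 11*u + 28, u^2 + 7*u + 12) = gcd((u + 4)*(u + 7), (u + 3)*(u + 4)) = u + 4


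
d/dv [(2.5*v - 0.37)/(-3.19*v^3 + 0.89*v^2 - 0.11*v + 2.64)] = (15.95*v^3 - 5.7659*v^2 + 0.6586*v + 6.5593)/(10.1761*v^6 - 5.6782*v^5 + 1.4939*v^4 - 17.039*v^3 + 4.7113*v^2 - 0.5808*v + 6.9696)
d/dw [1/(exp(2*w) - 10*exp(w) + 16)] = 2*(5 - exp(w))*exp(w)/(exp(2*w) - 10*exp(w) + 16)^2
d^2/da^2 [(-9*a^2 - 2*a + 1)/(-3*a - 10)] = 1662/(27*a^3 + 270*a^2 + 900*a + 1000)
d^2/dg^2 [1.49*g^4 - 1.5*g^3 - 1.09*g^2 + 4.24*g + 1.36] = 17.88*g^2 - 9.0*g - 2.18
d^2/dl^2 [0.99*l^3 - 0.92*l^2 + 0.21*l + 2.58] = 5.94*l - 1.84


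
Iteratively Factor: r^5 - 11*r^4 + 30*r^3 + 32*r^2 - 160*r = (r - 4)*(r^4 - 7*r^3 + 2*r^2 + 40*r) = (r - 4)*(r + 2)*(r^3 - 9*r^2 + 20*r) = (r - 5)*(r - 4)*(r + 2)*(r^2 - 4*r) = r*(r - 5)*(r - 4)*(r + 2)*(r - 4)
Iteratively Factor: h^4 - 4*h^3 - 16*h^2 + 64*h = (h - 4)*(h^3 - 16*h) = (h - 4)*(h + 4)*(h^2 - 4*h) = (h - 4)^2*(h + 4)*(h)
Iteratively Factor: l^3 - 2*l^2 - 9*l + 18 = (l - 3)*(l^2 + l - 6) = (l - 3)*(l - 2)*(l + 3)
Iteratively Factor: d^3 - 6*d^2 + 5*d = (d)*(d^2 - 6*d + 5) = d*(d - 5)*(d - 1)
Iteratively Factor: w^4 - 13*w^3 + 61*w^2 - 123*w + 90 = (w - 3)*(w^3 - 10*w^2 + 31*w - 30) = (w - 3)*(w - 2)*(w^2 - 8*w + 15) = (w - 5)*(w - 3)*(w - 2)*(w - 3)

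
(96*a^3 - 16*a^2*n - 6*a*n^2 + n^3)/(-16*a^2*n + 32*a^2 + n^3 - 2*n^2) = (-6*a + n)/(n - 2)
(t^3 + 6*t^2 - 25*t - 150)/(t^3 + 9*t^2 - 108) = (t^2 - 25)/(t^2 + 3*t - 18)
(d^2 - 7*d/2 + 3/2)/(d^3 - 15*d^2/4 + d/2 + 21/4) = 2*(2*d - 1)/(4*d^2 - 3*d - 7)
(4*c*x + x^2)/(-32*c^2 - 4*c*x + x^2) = x/(-8*c + x)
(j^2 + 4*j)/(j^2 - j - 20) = j/(j - 5)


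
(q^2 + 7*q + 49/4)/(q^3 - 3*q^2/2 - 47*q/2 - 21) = (q + 7/2)/(q^2 - 5*q - 6)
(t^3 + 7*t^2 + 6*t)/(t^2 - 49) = t*(t^2 + 7*t + 6)/(t^2 - 49)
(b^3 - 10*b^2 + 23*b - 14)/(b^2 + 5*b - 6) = (b^2 - 9*b + 14)/(b + 6)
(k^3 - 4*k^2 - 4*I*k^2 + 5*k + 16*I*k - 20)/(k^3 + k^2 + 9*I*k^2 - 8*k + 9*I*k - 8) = (k^2 - k*(4 + 5*I) + 20*I)/(k^2 + k*(1 + 8*I) + 8*I)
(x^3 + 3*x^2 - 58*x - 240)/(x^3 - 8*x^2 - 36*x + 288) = (x + 5)/(x - 6)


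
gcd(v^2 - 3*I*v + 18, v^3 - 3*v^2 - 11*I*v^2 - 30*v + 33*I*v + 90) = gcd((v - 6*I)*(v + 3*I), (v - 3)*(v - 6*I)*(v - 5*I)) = v - 6*I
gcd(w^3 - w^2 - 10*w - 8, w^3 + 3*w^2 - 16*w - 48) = w - 4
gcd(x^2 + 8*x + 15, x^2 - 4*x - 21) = x + 3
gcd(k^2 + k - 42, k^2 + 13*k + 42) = k + 7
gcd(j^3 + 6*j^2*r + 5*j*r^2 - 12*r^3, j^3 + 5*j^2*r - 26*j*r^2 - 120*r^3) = j + 4*r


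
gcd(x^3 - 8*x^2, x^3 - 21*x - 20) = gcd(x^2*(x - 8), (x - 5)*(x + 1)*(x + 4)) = 1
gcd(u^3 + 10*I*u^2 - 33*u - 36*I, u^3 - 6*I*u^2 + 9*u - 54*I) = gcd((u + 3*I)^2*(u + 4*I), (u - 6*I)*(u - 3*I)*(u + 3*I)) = u + 3*I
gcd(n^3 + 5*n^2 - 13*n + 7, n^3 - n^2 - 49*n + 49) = n^2 + 6*n - 7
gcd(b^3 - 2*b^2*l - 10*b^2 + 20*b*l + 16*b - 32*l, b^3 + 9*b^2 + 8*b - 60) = b - 2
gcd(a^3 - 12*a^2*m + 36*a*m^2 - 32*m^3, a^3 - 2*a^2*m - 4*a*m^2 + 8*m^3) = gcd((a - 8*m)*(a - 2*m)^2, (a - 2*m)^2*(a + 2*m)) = a^2 - 4*a*m + 4*m^2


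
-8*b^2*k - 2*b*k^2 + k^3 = k*(-4*b + k)*(2*b + k)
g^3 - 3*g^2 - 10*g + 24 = (g - 4)*(g - 2)*(g + 3)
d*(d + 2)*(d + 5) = d^3 + 7*d^2 + 10*d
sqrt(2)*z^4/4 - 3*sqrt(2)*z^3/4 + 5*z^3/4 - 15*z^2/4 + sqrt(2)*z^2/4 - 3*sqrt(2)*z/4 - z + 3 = (z/2 + sqrt(2))*(z - 3)*(z - sqrt(2)/2)*(sqrt(2)*z/2 + 1)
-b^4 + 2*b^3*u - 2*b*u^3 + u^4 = (-b + u)^3*(b + u)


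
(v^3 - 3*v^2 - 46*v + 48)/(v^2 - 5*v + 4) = (v^2 - 2*v - 48)/(v - 4)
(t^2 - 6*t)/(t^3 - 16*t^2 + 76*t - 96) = t/(t^2 - 10*t + 16)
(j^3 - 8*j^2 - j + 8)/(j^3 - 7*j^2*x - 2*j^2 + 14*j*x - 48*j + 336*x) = (1 - j^2)/(-j^2 + 7*j*x - 6*j + 42*x)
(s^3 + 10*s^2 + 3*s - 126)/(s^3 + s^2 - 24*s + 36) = (s + 7)/(s - 2)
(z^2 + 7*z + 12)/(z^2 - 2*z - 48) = (z^2 + 7*z + 12)/(z^2 - 2*z - 48)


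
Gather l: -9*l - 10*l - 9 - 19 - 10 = -19*l - 38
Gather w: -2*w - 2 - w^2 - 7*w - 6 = -w^2 - 9*w - 8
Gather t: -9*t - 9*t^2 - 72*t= -9*t^2 - 81*t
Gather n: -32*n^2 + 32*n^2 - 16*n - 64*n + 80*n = 0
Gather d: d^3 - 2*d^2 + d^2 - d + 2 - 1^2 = d^3 - d^2 - d + 1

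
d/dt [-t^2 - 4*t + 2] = -2*t - 4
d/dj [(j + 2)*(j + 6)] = 2*j + 8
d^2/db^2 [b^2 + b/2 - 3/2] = 2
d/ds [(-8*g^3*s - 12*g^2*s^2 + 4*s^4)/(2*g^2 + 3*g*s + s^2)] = 4*(-4*g^3 - 4*g^2*s + 5*g*s^2 + 2*s^3)/(4*g^2 + 4*g*s + s^2)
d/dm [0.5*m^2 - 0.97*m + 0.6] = 1.0*m - 0.97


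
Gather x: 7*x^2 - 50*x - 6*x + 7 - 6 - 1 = 7*x^2 - 56*x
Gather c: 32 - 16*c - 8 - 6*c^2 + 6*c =-6*c^2 - 10*c + 24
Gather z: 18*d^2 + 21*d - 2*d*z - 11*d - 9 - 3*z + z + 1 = 18*d^2 + 10*d + z*(-2*d - 2) - 8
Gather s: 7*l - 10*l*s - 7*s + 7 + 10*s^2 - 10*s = 7*l + 10*s^2 + s*(-10*l - 17) + 7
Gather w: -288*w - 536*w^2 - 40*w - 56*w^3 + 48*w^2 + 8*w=-56*w^3 - 488*w^2 - 320*w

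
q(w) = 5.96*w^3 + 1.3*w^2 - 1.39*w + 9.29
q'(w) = 17.88*w^2 + 2.6*w - 1.39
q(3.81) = 352.49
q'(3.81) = 268.06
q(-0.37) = 9.68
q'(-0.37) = 0.10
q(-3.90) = -319.06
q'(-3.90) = 260.42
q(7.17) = 2263.02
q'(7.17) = 936.44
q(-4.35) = -450.65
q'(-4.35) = 325.63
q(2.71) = 133.69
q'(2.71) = 136.97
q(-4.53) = -511.78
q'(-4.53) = 353.75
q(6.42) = 1631.02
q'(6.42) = 752.25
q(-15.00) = -19792.36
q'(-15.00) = 3982.61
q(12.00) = 10478.69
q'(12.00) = 2604.53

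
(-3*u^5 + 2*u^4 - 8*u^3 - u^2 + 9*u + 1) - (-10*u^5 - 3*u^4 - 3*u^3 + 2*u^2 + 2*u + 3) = 7*u^5 + 5*u^4 - 5*u^3 - 3*u^2 + 7*u - 2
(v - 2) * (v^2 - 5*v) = v^3 - 7*v^2 + 10*v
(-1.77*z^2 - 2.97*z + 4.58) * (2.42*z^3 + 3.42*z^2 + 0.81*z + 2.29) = -4.2834*z^5 - 13.2408*z^4 - 0.5075*z^3 + 9.2046*z^2 - 3.0915*z + 10.4882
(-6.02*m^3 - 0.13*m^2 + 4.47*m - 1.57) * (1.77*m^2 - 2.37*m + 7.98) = -10.6554*m^5 + 14.0373*m^4 - 39.8196*m^3 - 14.4102*m^2 + 39.3915*m - 12.5286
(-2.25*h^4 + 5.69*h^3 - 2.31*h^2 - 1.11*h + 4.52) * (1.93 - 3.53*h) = 7.9425*h^5 - 24.4282*h^4 + 19.136*h^3 - 0.54*h^2 - 18.0979*h + 8.7236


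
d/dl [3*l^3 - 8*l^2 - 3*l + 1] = 9*l^2 - 16*l - 3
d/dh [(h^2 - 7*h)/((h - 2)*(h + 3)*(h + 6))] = (-h^4 + 14*h^3 + 49*h^2 - 72*h + 252)/(h^6 + 14*h^5 + 49*h^4 - 72*h^3 - 504*h^2 + 1296)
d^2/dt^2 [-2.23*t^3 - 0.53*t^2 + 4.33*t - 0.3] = -13.38*t - 1.06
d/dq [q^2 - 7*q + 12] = 2*q - 7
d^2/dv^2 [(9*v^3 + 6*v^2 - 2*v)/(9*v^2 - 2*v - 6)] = 24*(39*v^3 + 108*v^2 + 54*v + 20)/(729*v^6 - 486*v^5 - 1350*v^4 + 640*v^3 + 900*v^2 - 216*v - 216)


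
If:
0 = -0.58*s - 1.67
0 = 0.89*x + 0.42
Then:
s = -2.88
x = -0.47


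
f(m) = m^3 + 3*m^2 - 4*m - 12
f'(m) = 3*m^2 + 6*m - 4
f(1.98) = -0.40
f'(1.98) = 19.64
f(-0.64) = -8.47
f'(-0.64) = -6.61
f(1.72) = -4.92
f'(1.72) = 15.20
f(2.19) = 4.13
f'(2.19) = 23.53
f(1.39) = -9.08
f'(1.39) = 10.14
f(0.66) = -13.05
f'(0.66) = 1.27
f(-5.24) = -52.55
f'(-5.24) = 46.93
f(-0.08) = -11.66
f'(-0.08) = -4.46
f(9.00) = 924.00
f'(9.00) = 293.00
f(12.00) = 2100.00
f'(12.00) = 500.00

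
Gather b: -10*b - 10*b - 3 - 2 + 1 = -20*b - 4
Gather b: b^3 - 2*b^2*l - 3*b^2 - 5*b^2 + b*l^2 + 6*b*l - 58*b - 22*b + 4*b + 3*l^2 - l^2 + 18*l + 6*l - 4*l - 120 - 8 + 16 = b^3 + b^2*(-2*l - 8) + b*(l^2 + 6*l - 76) + 2*l^2 + 20*l - 112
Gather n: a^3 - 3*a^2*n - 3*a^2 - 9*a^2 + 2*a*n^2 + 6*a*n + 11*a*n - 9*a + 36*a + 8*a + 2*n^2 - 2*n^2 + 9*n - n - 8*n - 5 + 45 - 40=a^3 - 12*a^2 + 2*a*n^2 + 35*a + n*(-3*a^2 + 17*a)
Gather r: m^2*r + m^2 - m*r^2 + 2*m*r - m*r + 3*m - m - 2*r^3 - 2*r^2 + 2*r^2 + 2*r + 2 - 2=m^2 - m*r^2 + 2*m - 2*r^3 + r*(m^2 + m + 2)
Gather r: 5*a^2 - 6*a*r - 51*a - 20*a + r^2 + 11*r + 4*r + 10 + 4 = 5*a^2 - 71*a + r^2 + r*(15 - 6*a) + 14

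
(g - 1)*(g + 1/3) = g^2 - 2*g/3 - 1/3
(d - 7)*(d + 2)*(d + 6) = d^3 + d^2 - 44*d - 84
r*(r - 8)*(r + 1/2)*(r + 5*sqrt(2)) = r^4 - 15*r^3/2 + 5*sqrt(2)*r^3 - 75*sqrt(2)*r^2/2 - 4*r^2 - 20*sqrt(2)*r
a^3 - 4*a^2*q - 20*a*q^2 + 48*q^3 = (a - 6*q)*(a - 2*q)*(a + 4*q)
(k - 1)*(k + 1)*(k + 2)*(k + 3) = k^4 + 5*k^3 + 5*k^2 - 5*k - 6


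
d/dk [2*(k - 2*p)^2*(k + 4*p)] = 6*k^2 - 24*p^2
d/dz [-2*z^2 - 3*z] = -4*z - 3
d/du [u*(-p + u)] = -p + 2*u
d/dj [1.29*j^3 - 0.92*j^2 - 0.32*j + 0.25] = 3.87*j^2 - 1.84*j - 0.32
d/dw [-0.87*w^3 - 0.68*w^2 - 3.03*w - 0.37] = -2.61*w^2 - 1.36*w - 3.03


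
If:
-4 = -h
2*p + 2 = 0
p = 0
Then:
No Solution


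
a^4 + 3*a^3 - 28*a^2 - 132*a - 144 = (a - 6)*(a + 2)*(a + 3)*(a + 4)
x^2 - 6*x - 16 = (x - 8)*(x + 2)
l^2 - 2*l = l*(l - 2)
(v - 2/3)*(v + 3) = v^2 + 7*v/3 - 2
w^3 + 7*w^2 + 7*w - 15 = (w - 1)*(w + 3)*(w + 5)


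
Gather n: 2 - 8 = -6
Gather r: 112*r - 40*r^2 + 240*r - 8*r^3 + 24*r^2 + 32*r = -8*r^3 - 16*r^2 + 384*r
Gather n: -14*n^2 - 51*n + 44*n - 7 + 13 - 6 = -14*n^2 - 7*n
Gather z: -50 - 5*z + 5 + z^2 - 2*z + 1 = z^2 - 7*z - 44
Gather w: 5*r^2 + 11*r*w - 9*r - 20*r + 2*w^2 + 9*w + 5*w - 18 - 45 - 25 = 5*r^2 - 29*r + 2*w^2 + w*(11*r + 14) - 88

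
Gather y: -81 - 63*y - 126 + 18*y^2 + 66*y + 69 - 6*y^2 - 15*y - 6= 12*y^2 - 12*y - 144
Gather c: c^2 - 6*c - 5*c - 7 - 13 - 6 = c^2 - 11*c - 26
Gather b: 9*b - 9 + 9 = 9*b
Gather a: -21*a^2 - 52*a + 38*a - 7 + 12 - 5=-21*a^2 - 14*a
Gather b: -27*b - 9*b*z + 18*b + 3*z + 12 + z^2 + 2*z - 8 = b*(-9*z - 9) + z^2 + 5*z + 4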